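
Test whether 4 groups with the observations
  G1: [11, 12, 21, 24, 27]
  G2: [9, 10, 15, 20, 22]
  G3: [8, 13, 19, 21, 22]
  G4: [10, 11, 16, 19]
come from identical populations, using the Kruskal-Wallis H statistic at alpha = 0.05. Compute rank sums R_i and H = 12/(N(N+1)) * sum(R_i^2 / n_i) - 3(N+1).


Step 1: Combine all N = 19 observations and assign midranks.
sorted (value, group, rank): (8,G3,1), (9,G2,2), (10,G2,3.5), (10,G4,3.5), (11,G1,5.5), (11,G4,5.5), (12,G1,7), (13,G3,8), (15,G2,9), (16,G4,10), (19,G3,11.5), (19,G4,11.5), (20,G2,13), (21,G1,14.5), (21,G3,14.5), (22,G2,16.5), (22,G3,16.5), (24,G1,18), (27,G1,19)
Step 2: Sum ranks within each group.
R_1 = 64 (n_1 = 5)
R_2 = 44 (n_2 = 5)
R_3 = 51.5 (n_3 = 5)
R_4 = 30.5 (n_4 = 4)
Step 3: H = 12/(N(N+1)) * sum(R_i^2/n_i) - 3(N+1)
     = 12/(19*20) * (64^2/5 + 44^2/5 + 51.5^2/5 + 30.5^2/4) - 3*20
     = 0.031579 * 1969.41 - 60
     = 2.191974.
Step 4: Ties present; correction factor C = 1 - 30/(19^3 - 19) = 0.995614. Corrected H = 2.191974 / 0.995614 = 2.201630.
Step 5: Under H0, H ~ chi^2(3); p-value = 0.531627.
Step 6: alpha = 0.05. fail to reject H0.

H = 2.2016, df = 3, p = 0.531627, fail to reject H0.


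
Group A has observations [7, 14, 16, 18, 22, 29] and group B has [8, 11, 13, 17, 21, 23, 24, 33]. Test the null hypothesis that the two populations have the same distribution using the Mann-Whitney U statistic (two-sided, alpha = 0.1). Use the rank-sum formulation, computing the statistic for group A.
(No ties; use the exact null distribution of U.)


Step 1: Combine and sort all 14 observations; assign midranks.
sorted (value, group): (7,X), (8,Y), (11,Y), (13,Y), (14,X), (16,X), (17,Y), (18,X), (21,Y), (22,X), (23,Y), (24,Y), (29,X), (33,Y)
ranks: 7->1, 8->2, 11->3, 13->4, 14->5, 16->6, 17->7, 18->8, 21->9, 22->10, 23->11, 24->12, 29->13, 33->14
Step 2: Rank sum for X: R1 = 1 + 5 + 6 + 8 + 10 + 13 = 43.
Step 3: U_X = R1 - n1(n1+1)/2 = 43 - 6*7/2 = 43 - 21 = 22.
       U_Y = n1*n2 - U_X = 48 - 22 = 26.
Step 4: No ties, so the exact null distribution of U (based on enumerating the C(14,6) = 3003 equally likely rank assignments) gives the two-sided p-value.
Step 5: p-value = 0.851815; compare to alpha = 0.1. fail to reject H0.

U_X = 22, p = 0.851815, fail to reject H0 at alpha = 0.1.


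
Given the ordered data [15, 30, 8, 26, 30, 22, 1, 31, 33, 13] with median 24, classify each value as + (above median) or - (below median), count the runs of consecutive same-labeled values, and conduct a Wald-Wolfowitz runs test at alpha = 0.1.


Step 1: Compute median = 24; label A = above, B = below.
Labels in order: BABAABBAAB  (n_A = 5, n_B = 5)
Step 2: Count runs R = 7.
Step 3: Under H0 (random ordering), E[R] = 2*n_A*n_B/(n_A+n_B) + 1 = 2*5*5/10 + 1 = 6.0000.
        Var[R] = 2*n_A*n_B*(2*n_A*n_B - n_A - n_B) / ((n_A+n_B)^2 * (n_A+n_B-1)) = 2000/900 = 2.2222.
        SD[R] = 1.4907.
Step 4: Continuity-corrected z = (R - 0.5 - E[R]) / SD[R] = (7 - 0.5 - 6.0000) / 1.4907 = 0.3354.
Step 5: Two-sided p-value via normal approximation = 2*(1 - Phi(|z|)) = 0.737316.
Step 6: alpha = 0.1. fail to reject H0.

R = 7, z = 0.3354, p = 0.737316, fail to reject H0.


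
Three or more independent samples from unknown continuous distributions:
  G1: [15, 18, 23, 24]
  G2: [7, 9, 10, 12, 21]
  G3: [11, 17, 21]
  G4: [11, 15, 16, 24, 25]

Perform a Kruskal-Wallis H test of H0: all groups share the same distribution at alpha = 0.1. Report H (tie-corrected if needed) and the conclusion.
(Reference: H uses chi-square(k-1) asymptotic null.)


Step 1: Combine all N = 17 observations and assign midranks.
sorted (value, group, rank): (7,G2,1), (9,G2,2), (10,G2,3), (11,G3,4.5), (11,G4,4.5), (12,G2,6), (15,G1,7.5), (15,G4,7.5), (16,G4,9), (17,G3,10), (18,G1,11), (21,G2,12.5), (21,G3,12.5), (23,G1,14), (24,G1,15.5), (24,G4,15.5), (25,G4,17)
Step 2: Sum ranks within each group.
R_1 = 48 (n_1 = 4)
R_2 = 24.5 (n_2 = 5)
R_3 = 27 (n_3 = 3)
R_4 = 53.5 (n_4 = 5)
Step 3: H = 12/(N(N+1)) * sum(R_i^2/n_i) - 3(N+1)
     = 12/(17*18) * (48^2/4 + 24.5^2/5 + 27^2/3 + 53.5^2/5) - 3*18
     = 0.039216 * 1511.5 - 54
     = 5.274510.
Step 4: Ties present; correction factor C = 1 - 24/(17^3 - 17) = 0.995098. Corrected H = 5.274510 / 0.995098 = 5.300493.
Step 5: Under H0, H ~ chi^2(3); p-value = 0.151070.
Step 6: alpha = 0.1. fail to reject H0.

H = 5.3005, df = 3, p = 0.151070, fail to reject H0.


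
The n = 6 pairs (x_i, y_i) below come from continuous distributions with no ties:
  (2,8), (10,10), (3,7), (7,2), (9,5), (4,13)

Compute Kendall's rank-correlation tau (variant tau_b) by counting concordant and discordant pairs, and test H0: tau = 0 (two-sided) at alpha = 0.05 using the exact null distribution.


Step 1: Enumerate the 15 unordered pairs (i,j) with i<j and classify each by sign(x_j-x_i) * sign(y_j-y_i).
  (1,2):dx=+8,dy=+2->C; (1,3):dx=+1,dy=-1->D; (1,4):dx=+5,dy=-6->D; (1,5):dx=+7,dy=-3->D
  (1,6):dx=+2,dy=+5->C; (2,3):dx=-7,dy=-3->C; (2,4):dx=-3,dy=-8->C; (2,5):dx=-1,dy=-5->C
  (2,6):dx=-6,dy=+3->D; (3,4):dx=+4,dy=-5->D; (3,5):dx=+6,dy=-2->D; (3,6):dx=+1,dy=+6->C
  (4,5):dx=+2,dy=+3->C; (4,6):dx=-3,dy=+11->D; (5,6):dx=-5,dy=+8->D
Step 2: C = 7, D = 8, total pairs = 15.
Step 3: tau = (C - D)/(n(n-1)/2) = (7 - 8)/15 = -0.066667.
Step 4: Exact two-sided p-value (enumerate n! = 720 permutations of y under H0): p = 1.000000.
Step 5: alpha = 0.05. fail to reject H0.

tau_b = -0.0667 (C=7, D=8), p = 1.000000, fail to reject H0.


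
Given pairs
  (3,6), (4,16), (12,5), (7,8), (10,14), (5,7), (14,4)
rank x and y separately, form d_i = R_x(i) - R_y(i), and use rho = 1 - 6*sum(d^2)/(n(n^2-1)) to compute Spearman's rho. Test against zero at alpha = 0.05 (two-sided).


Step 1: Rank x and y separately (midranks; no ties here).
rank(x): 3->1, 4->2, 12->6, 7->4, 10->5, 5->3, 14->7
rank(y): 6->3, 16->7, 5->2, 8->5, 14->6, 7->4, 4->1
Step 2: d_i = R_x(i) - R_y(i); compute d_i^2.
  (1-3)^2=4, (2-7)^2=25, (6-2)^2=16, (4-5)^2=1, (5-6)^2=1, (3-4)^2=1, (7-1)^2=36
sum(d^2) = 84.
Step 3: rho = 1 - 6*84 / (7*(7^2 - 1)) = 1 - 504/336 = -0.500000.
Step 4: Under H0, t = rho * sqrt((n-2)/(1-rho^2)) = -1.2910 ~ t(5).
Step 5: Two-sided p-value from the t-distribution with 5 df = 0.253170.
Step 6: alpha = 0.05. fail to reject H0.

rho = -0.5000, p = 0.253170, fail to reject H0 at alpha = 0.05.


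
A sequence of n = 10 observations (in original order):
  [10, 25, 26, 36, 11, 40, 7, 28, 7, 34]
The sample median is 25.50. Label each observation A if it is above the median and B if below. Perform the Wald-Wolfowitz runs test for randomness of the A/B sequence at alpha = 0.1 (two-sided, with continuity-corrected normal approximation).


Step 1: Compute median = 25.50; label A = above, B = below.
Labels in order: BBAABABABA  (n_A = 5, n_B = 5)
Step 2: Count runs R = 8.
Step 3: Under H0 (random ordering), E[R] = 2*n_A*n_B/(n_A+n_B) + 1 = 2*5*5/10 + 1 = 6.0000.
        Var[R] = 2*n_A*n_B*(2*n_A*n_B - n_A - n_B) / ((n_A+n_B)^2 * (n_A+n_B-1)) = 2000/900 = 2.2222.
        SD[R] = 1.4907.
Step 4: Continuity-corrected z = (R - 0.5 - E[R]) / SD[R] = (8 - 0.5 - 6.0000) / 1.4907 = 1.0062.
Step 5: Two-sided p-value via normal approximation = 2*(1 - Phi(|z|)) = 0.314305.
Step 6: alpha = 0.1. fail to reject H0.

R = 8, z = 1.0062, p = 0.314305, fail to reject H0.


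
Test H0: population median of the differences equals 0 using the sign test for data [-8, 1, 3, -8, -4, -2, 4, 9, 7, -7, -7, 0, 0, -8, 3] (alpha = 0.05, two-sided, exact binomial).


Step 1: Discard zero differences. Original n = 15; n_eff = number of nonzero differences = 13.
Nonzero differences (with sign): -8, +1, +3, -8, -4, -2, +4, +9, +7, -7, -7, -8, +3
Step 2: Count signs: positive = 6, negative = 7.
Step 3: Under H0: P(positive) = 0.5, so the number of positives S ~ Bin(13, 0.5).
Step 4: Two-sided exact p-value = sum of Bin(13,0.5) probabilities at or below the observed probability = 1.000000.
Step 5: alpha = 0.05. fail to reject H0.

n_eff = 13, pos = 6, neg = 7, p = 1.000000, fail to reject H0.


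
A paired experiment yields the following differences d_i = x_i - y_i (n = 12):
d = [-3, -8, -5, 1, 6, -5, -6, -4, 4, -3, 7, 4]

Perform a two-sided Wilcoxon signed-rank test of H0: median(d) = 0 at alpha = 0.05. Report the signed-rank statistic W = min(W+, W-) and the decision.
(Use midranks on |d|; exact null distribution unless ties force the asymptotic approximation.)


Step 1: Drop any zero differences (none here) and take |d_i|.
|d| = [3, 8, 5, 1, 6, 5, 6, 4, 4, 3, 7, 4]
Step 2: Midrank |d_i| (ties get averaged ranks).
ranks: |3|->2.5, |8|->12, |5|->7.5, |1|->1, |6|->9.5, |5|->7.5, |6|->9.5, |4|->5, |4|->5, |3|->2.5, |7|->11, |4|->5
Step 3: Attach original signs; sum ranks with positive sign and with negative sign.
W+ = 1 + 9.5 + 5 + 11 + 5 = 31.5
W- = 2.5 + 12 + 7.5 + 7.5 + 9.5 + 5 + 2.5 = 46.5
(Check: W+ + W- = 78 should equal n(n+1)/2 = 78.)
Step 4: Test statistic W = min(W+, W-) = 31.5.
Step 5: Ties in |d|, so use the tie-corrected normal approximation.
        E[W] = n(n+1)/4 = 12*13/4 = 39.
        Tie groups: |d|=3 (t=2), |d|=4 (t=3), |d|=5 (t=2), |d|=6 (t=2); sum(t^3 - t) = 42.
        Var[W] = n(n+1)(2n+1)/24 - sum(t^3-t)/48 = 3900/24 - 42/48 = 161.625.
        z = (W - E[W]) / sqrt(Var[W]) = (31.5 - 39) / 12.7132 = -0.5899.
        Two-sided p = 2*Phi(z) = 0.555232.
Step 6: alpha = 0.05. fail to reject H0.

W+ = 31.5, W- = 46.5, W = min = 31.5, p = 0.555232, fail to reject H0.


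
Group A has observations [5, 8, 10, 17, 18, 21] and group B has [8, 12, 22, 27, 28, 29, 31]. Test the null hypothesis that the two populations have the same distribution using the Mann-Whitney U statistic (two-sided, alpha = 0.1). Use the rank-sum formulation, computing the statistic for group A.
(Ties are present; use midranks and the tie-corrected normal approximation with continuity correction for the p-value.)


Step 1: Combine and sort all 13 observations; assign midranks.
sorted (value, group): (5,X), (8,X), (8,Y), (10,X), (12,Y), (17,X), (18,X), (21,X), (22,Y), (27,Y), (28,Y), (29,Y), (31,Y)
ranks: 5->1, 8->2.5, 8->2.5, 10->4, 12->5, 17->6, 18->7, 21->8, 22->9, 27->10, 28->11, 29->12, 31->13
Step 2: Rank sum for X: R1 = 1 + 2.5 + 4 + 6 + 7 + 8 = 28.5.
Step 3: U_X = R1 - n1(n1+1)/2 = 28.5 - 6*7/2 = 28.5 - 21 = 7.5.
       U_Y = n1*n2 - U_X = 42 - 7.5 = 34.5.
Step 4: Ties are present, so use the tie-corrected normal approximation (with continuity correction) for the p-value.
Step 5: p-value = 0.062928; compare to alpha = 0.1. reject H0.

U_X = 7.5, p = 0.062928, reject H0 at alpha = 0.1.


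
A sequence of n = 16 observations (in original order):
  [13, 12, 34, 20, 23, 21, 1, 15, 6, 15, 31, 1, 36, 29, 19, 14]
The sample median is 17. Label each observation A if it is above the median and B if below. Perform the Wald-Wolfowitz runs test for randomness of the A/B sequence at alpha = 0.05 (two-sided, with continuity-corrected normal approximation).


Step 1: Compute median = 17; label A = above, B = below.
Labels in order: BBAAAABBBBABAAAB  (n_A = 8, n_B = 8)
Step 2: Count runs R = 7.
Step 3: Under H0 (random ordering), E[R] = 2*n_A*n_B/(n_A+n_B) + 1 = 2*8*8/16 + 1 = 9.0000.
        Var[R] = 2*n_A*n_B*(2*n_A*n_B - n_A - n_B) / ((n_A+n_B)^2 * (n_A+n_B-1)) = 14336/3840 = 3.7333.
        SD[R] = 1.9322.
Step 4: Continuity-corrected z = (R + 0.5 - E[R]) / SD[R] = (7 + 0.5 - 9.0000) / 1.9322 = -0.7763.
Step 5: Two-sided p-value via normal approximation = 2*(1 - Phi(|z|)) = 0.437558.
Step 6: alpha = 0.05. fail to reject H0.

R = 7, z = -0.7763, p = 0.437558, fail to reject H0.


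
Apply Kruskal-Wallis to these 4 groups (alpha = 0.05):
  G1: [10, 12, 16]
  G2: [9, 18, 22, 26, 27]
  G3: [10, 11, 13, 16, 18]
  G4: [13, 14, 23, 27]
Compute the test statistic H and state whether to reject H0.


Step 1: Combine all N = 17 observations and assign midranks.
sorted (value, group, rank): (9,G2,1), (10,G1,2.5), (10,G3,2.5), (11,G3,4), (12,G1,5), (13,G3,6.5), (13,G4,6.5), (14,G4,8), (16,G1,9.5), (16,G3,9.5), (18,G2,11.5), (18,G3,11.5), (22,G2,13), (23,G4,14), (26,G2,15), (27,G2,16.5), (27,G4,16.5)
Step 2: Sum ranks within each group.
R_1 = 17 (n_1 = 3)
R_2 = 57 (n_2 = 5)
R_3 = 34 (n_3 = 5)
R_4 = 45 (n_4 = 4)
Step 3: H = 12/(N(N+1)) * sum(R_i^2/n_i) - 3(N+1)
     = 12/(17*18) * (17^2/3 + 57^2/5 + 34^2/5 + 45^2/4) - 3*18
     = 0.039216 * 1483.58 - 54
     = 4.179739.
Step 4: Ties present; correction factor C = 1 - 30/(17^3 - 17) = 0.993873. Corrected H = 4.179739 / 0.993873 = 4.205508.
Step 5: Under H0, H ~ chi^2(3); p-value = 0.240111.
Step 6: alpha = 0.05. fail to reject H0.

H = 4.2055, df = 3, p = 0.240111, fail to reject H0.


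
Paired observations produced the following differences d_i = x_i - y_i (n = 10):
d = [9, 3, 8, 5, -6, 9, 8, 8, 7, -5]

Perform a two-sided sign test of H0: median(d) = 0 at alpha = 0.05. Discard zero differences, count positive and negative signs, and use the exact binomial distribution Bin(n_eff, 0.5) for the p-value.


Step 1: Discard zero differences. Original n = 10; n_eff = number of nonzero differences = 10.
Nonzero differences (with sign): +9, +3, +8, +5, -6, +9, +8, +8, +7, -5
Step 2: Count signs: positive = 8, negative = 2.
Step 3: Under H0: P(positive) = 0.5, so the number of positives S ~ Bin(10, 0.5).
Step 4: Two-sided exact p-value = sum of Bin(10,0.5) probabilities at or below the observed probability = 0.109375.
Step 5: alpha = 0.05. fail to reject H0.

n_eff = 10, pos = 8, neg = 2, p = 0.109375, fail to reject H0.


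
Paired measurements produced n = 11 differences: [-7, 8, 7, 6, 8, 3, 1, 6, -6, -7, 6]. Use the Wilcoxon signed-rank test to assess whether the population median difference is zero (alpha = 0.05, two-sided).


Step 1: Drop any zero differences (none here) and take |d_i|.
|d| = [7, 8, 7, 6, 8, 3, 1, 6, 6, 7, 6]
Step 2: Midrank |d_i| (ties get averaged ranks).
ranks: |7|->8, |8|->10.5, |7|->8, |6|->4.5, |8|->10.5, |3|->2, |1|->1, |6|->4.5, |6|->4.5, |7|->8, |6|->4.5
Step 3: Attach original signs; sum ranks with positive sign and with negative sign.
W+ = 10.5 + 8 + 4.5 + 10.5 + 2 + 1 + 4.5 + 4.5 = 45.5
W- = 8 + 4.5 + 8 = 20.5
(Check: W+ + W- = 66 should equal n(n+1)/2 = 66.)
Step 4: Test statistic W = min(W+, W-) = 20.5.
Step 5: Ties in |d|, so use the tie-corrected normal approximation.
        E[W] = n(n+1)/4 = 11*12/4 = 33.
        Tie groups: |d|=6 (t=4), |d|=7 (t=3), |d|=8 (t=2); sum(t^3 - t) = 90.
        Var[W] = n(n+1)(2n+1)/24 - sum(t^3-t)/48 = 3036/24 - 90/48 = 124.625.
        z = (W - E[W]) / sqrt(Var[W]) = (20.5 - 33) / 11.1636 = -1.1197.
        Two-sided p = 2*Phi(z) = 0.262835.
Step 6: alpha = 0.05. fail to reject H0.

W+ = 45.5, W- = 20.5, W = min = 20.5, p = 0.262835, fail to reject H0.


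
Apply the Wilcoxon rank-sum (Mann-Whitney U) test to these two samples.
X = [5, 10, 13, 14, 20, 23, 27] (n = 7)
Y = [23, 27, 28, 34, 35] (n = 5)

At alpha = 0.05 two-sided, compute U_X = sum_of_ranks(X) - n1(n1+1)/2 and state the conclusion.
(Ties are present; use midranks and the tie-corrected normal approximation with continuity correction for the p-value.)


Step 1: Combine and sort all 12 observations; assign midranks.
sorted (value, group): (5,X), (10,X), (13,X), (14,X), (20,X), (23,X), (23,Y), (27,X), (27,Y), (28,Y), (34,Y), (35,Y)
ranks: 5->1, 10->2, 13->3, 14->4, 20->5, 23->6.5, 23->6.5, 27->8.5, 27->8.5, 28->10, 34->11, 35->12
Step 2: Rank sum for X: R1 = 1 + 2 + 3 + 4 + 5 + 6.5 + 8.5 = 30.
Step 3: U_X = R1 - n1(n1+1)/2 = 30 - 7*8/2 = 30 - 28 = 2.
       U_Y = n1*n2 - U_X = 35 - 2 = 33.
Step 4: Ties are present, so use the tie-corrected normal approximation (with continuity correction) for the p-value.
Step 5: p-value = 0.014503; compare to alpha = 0.05. reject H0.

U_X = 2, p = 0.014503, reject H0 at alpha = 0.05.


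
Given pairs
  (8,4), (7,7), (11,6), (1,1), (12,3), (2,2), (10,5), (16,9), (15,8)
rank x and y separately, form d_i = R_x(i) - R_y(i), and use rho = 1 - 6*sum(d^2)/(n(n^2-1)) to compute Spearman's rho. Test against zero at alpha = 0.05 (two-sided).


Step 1: Rank x and y separately (midranks; no ties here).
rank(x): 8->4, 7->3, 11->6, 1->1, 12->7, 2->2, 10->5, 16->9, 15->8
rank(y): 4->4, 7->7, 6->6, 1->1, 3->3, 2->2, 5->5, 9->9, 8->8
Step 2: d_i = R_x(i) - R_y(i); compute d_i^2.
  (4-4)^2=0, (3-7)^2=16, (6-6)^2=0, (1-1)^2=0, (7-3)^2=16, (2-2)^2=0, (5-5)^2=0, (9-9)^2=0, (8-8)^2=0
sum(d^2) = 32.
Step 3: rho = 1 - 6*32 / (9*(9^2 - 1)) = 1 - 192/720 = 0.733333.
Step 4: Under H0, t = rho * sqrt((n-2)/(1-rho^2)) = 2.8538 ~ t(7).
Step 5: Two-sided p-value from the t-distribution with 7 df = 0.024554.
Step 6: alpha = 0.05. reject H0.

rho = 0.7333, p = 0.024554, reject H0 at alpha = 0.05.


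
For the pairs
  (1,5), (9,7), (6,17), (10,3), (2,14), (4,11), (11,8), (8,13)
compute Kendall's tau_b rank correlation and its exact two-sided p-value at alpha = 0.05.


Step 1: Enumerate the 28 unordered pairs (i,j) with i<j and classify each by sign(x_j-x_i) * sign(y_j-y_i).
  (1,2):dx=+8,dy=+2->C; (1,3):dx=+5,dy=+12->C; (1,4):dx=+9,dy=-2->D; (1,5):dx=+1,dy=+9->C
  (1,6):dx=+3,dy=+6->C; (1,7):dx=+10,dy=+3->C; (1,8):dx=+7,dy=+8->C; (2,3):dx=-3,dy=+10->D
  (2,4):dx=+1,dy=-4->D; (2,5):dx=-7,dy=+7->D; (2,6):dx=-5,dy=+4->D; (2,7):dx=+2,dy=+1->C
  (2,8):dx=-1,dy=+6->D; (3,4):dx=+4,dy=-14->D; (3,5):dx=-4,dy=-3->C; (3,6):dx=-2,dy=-6->C
  (3,7):dx=+5,dy=-9->D; (3,8):dx=+2,dy=-4->D; (4,5):dx=-8,dy=+11->D; (4,6):dx=-6,dy=+8->D
  (4,7):dx=+1,dy=+5->C; (4,8):dx=-2,dy=+10->D; (5,6):dx=+2,dy=-3->D; (5,7):dx=+9,dy=-6->D
  (5,8):dx=+6,dy=-1->D; (6,7):dx=+7,dy=-3->D; (6,8):dx=+4,dy=+2->C; (7,8):dx=-3,dy=+5->D
Step 2: C = 11, D = 17, total pairs = 28.
Step 3: tau = (C - D)/(n(n-1)/2) = (11 - 17)/28 = -0.214286.
Step 4: Exact two-sided p-value (enumerate n! = 40320 permutations of y under H0): p = 0.548413.
Step 5: alpha = 0.05. fail to reject H0.

tau_b = -0.2143 (C=11, D=17), p = 0.548413, fail to reject H0.


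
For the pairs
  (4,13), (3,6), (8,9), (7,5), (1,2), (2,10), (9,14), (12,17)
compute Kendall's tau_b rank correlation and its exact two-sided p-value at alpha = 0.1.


Step 1: Enumerate the 28 unordered pairs (i,j) with i<j and classify each by sign(x_j-x_i) * sign(y_j-y_i).
  (1,2):dx=-1,dy=-7->C; (1,3):dx=+4,dy=-4->D; (1,4):dx=+3,dy=-8->D; (1,5):dx=-3,dy=-11->C
  (1,6):dx=-2,dy=-3->C; (1,7):dx=+5,dy=+1->C; (1,8):dx=+8,dy=+4->C; (2,3):dx=+5,dy=+3->C
  (2,4):dx=+4,dy=-1->D; (2,5):dx=-2,dy=-4->C; (2,6):dx=-1,dy=+4->D; (2,7):dx=+6,dy=+8->C
  (2,8):dx=+9,dy=+11->C; (3,4):dx=-1,dy=-4->C; (3,5):dx=-7,dy=-7->C; (3,6):dx=-6,dy=+1->D
  (3,7):dx=+1,dy=+5->C; (3,8):dx=+4,dy=+8->C; (4,5):dx=-6,dy=-3->C; (4,6):dx=-5,dy=+5->D
  (4,7):dx=+2,dy=+9->C; (4,8):dx=+5,dy=+12->C; (5,6):dx=+1,dy=+8->C; (5,7):dx=+8,dy=+12->C
  (5,8):dx=+11,dy=+15->C; (6,7):dx=+7,dy=+4->C; (6,8):dx=+10,dy=+7->C; (7,8):dx=+3,dy=+3->C
Step 2: C = 22, D = 6, total pairs = 28.
Step 3: tau = (C - D)/(n(n-1)/2) = (22 - 6)/28 = 0.571429.
Step 4: Exact two-sided p-value (enumerate n! = 40320 permutations of y under H0): p = 0.061012.
Step 5: alpha = 0.1. reject H0.

tau_b = 0.5714 (C=22, D=6), p = 0.061012, reject H0.


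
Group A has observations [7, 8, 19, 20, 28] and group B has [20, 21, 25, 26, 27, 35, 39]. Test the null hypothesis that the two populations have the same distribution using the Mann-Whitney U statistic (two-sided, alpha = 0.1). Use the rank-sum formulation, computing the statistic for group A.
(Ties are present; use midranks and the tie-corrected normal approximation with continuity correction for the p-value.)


Step 1: Combine and sort all 12 observations; assign midranks.
sorted (value, group): (7,X), (8,X), (19,X), (20,X), (20,Y), (21,Y), (25,Y), (26,Y), (27,Y), (28,X), (35,Y), (39,Y)
ranks: 7->1, 8->2, 19->3, 20->4.5, 20->4.5, 21->6, 25->7, 26->8, 27->9, 28->10, 35->11, 39->12
Step 2: Rank sum for X: R1 = 1 + 2 + 3 + 4.5 + 10 = 20.5.
Step 3: U_X = R1 - n1(n1+1)/2 = 20.5 - 5*6/2 = 20.5 - 15 = 5.5.
       U_Y = n1*n2 - U_X = 35 - 5.5 = 29.5.
Step 4: Ties are present, so use the tie-corrected normal approximation (with continuity correction) for the p-value.
Step 5: p-value = 0.061363; compare to alpha = 0.1. reject H0.

U_X = 5.5, p = 0.061363, reject H0 at alpha = 0.1.


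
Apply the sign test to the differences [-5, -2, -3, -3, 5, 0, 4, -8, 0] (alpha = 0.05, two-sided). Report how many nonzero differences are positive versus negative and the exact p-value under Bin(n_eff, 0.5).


Step 1: Discard zero differences. Original n = 9; n_eff = number of nonzero differences = 7.
Nonzero differences (with sign): -5, -2, -3, -3, +5, +4, -8
Step 2: Count signs: positive = 2, negative = 5.
Step 3: Under H0: P(positive) = 0.5, so the number of positives S ~ Bin(7, 0.5).
Step 4: Two-sided exact p-value = sum of Bin(7,0.5) probabilities at or below the observed probability = 0.453125.
Step 5: alpha = 0.05. fail to reject H0.

n_eff = 7, pos = 2, neg = 5, p = 0.453125, fail to reject H0.


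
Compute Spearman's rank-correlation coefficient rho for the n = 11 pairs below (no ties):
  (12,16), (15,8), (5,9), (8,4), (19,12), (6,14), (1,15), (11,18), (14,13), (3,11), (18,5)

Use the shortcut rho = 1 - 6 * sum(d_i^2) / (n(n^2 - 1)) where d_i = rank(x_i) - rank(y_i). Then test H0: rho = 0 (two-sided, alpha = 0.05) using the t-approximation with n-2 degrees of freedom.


Step 1: Rank x and y separately (midranks; no ties here).
rank(x): 12->7, 15->9, 5->3, 8->5, 19->11, 6->4, 1->1, 11->6, 14->8, 3->2, 18->10
rank(y): 16->10, 8->3, 9->4, 4->1, 12->6, 14->8, 15->9, 18->11, 13->7, 11->5, 5->2
Step 2: d_i = R_x(i) - R_y(i); compute d_i^2.
  (7-10)^2=9, (9-3)^2=36, (3-4)^2=1, (5-1)^2=16, (11-6)^2=25, (4-8)^2=16, (1-9)^2=64, (6-11)^2=25, (8-7)^2=1, (2-5)^2=9, (10-2)^2=64
sum(d^2) = 266.
Step 3: rho = 1 - 6*266 / (11*(11^2 - 1)) = 1 - 1596/1320 = -0.209091.
Step 4: Under H0, t = rho * sqrt((n-2)/(1-rho^2)) = -0.6415 ~ t(9).
Step 5: Two-sided p-value from the t-distribution with 9 df = 0.537221.
Step 6: alpha = 0.05. fail to reject H0.

rho = -0.2091, p = 0.537221, fail to reject H0 at alpha = 0.05.


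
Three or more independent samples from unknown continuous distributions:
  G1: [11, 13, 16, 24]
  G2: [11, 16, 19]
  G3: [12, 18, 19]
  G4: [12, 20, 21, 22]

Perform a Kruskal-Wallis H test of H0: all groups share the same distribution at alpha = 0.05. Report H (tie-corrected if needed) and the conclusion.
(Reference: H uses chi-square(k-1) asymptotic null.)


Step 1: Combine all N = 14 observations and assign midranks.
sorted (value, group, rank): (11,G1,1.5), (11,G2,1.5), (12,G3,3.5), (12,G4,3.5), (13,G1,5), (16,G1,6.5), (16,G2,6.5), (18,G3,8), (19,G2,9.5), (19,G3,9.5), (20,G4,11), (21,G4,12), (22,G4,13), (24,G1,14)
Step 2: Sum ranks within each group.
R_1 = 27 (n_1 = 4)
R_2 = 17.5 (n_2 = 3)
R_3 = 21 (n_3 = 3)
R_4 = 39.5 (n_4 = 4)
Step 3: H = 12/(N(N+1)) * sum(R_i^2/n_i) - 3(N+1)
     = 12/(14*15) * (27^2/4 + 17.5^2/3 + 21^2/3 + 39.5^2/4) - 3*15
     = 0.057143 * 821.396 - 45
     = 1.936905.
Step 4: Ties present; correction factor C = 1 - 24/(14^3 - 14) = 0.991209. Corrected H = 1.936905 / 0.991209 = 1.954084.
Step 5: Under H0, H ~ chi^2(3); p-value = 0.581991.
Step 6: alpha = 0.05. fail to reject H0.

H = 1.9541, df = 3, p = 0.581991, fail to reject H0.


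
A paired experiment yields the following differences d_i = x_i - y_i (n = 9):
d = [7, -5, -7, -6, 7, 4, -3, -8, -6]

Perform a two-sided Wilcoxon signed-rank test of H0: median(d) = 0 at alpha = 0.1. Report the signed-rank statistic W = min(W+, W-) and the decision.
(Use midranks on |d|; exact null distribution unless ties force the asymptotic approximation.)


Step 1: Drop any zero differences (none here) and take |d_i|.
|d| = [7, 5, 7, 6, 7, 4, 3, 8, 6]
Step 2: Midrank |d_i| (ties get averaged ranks).
ranks: |7|->7, |5|->3, |7|->7, |6|->4.5, |7|->7, |4|->2, |3|->1, |8|->9, |6|->4.5
Step 3: Attach original signs; sum ranks with positive sign and with negative sign.
W+ = 7 + 7 + 2 = 16
W- = 3 + 7 + 4.5 + 1 + 9 + 4.5 = 29
(Check: W+ + W- = 45 should equal n(n+1)/2 = 45.)
Step 4: Test statistic W = min(W+, W-) = 16.
Step 5: Ties in |d|, so use the tie-corrected normal approximation.
        E[W] = n(n+1)/4 = 9*10/4 = 22.5.
        Tie groups: |d|=6 (t=2), |d|=7 (t=3); sum(t^3 - t) = 30.
        Var[W] = n(n+1)(2n+1)/24 - sum(t^3-t)/48 = 1710/24 - 30/48 = 70.625.
        z = (W - E[W]) / sqrt(Var[W]) = (16 - 22.5) / 8.4039 = -0.7735.
        Two-sided p = 2*Phi(z) = 0.439254.
Step 6: alpha = 0.1. fail to reject H0.

W+ = 16, W- = 29, W = min = 16, p = 0.439254, fail to reject H0.


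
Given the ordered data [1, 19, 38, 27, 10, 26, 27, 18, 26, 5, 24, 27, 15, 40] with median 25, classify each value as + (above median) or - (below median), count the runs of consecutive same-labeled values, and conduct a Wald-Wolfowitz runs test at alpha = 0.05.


Step 1: Compute median = 25; label A = above, B = below.
Labels in order: BBAABAABABBABA  (n_A = 7, n_B = 7)
Step 2: Count runs R = 10.
Step 3: Under H0 (random ordering), E[R] = 2*n_A*n_B/(n_A+n_B) + 1 = 2*7*7/14 + 1 = 8.0000.
        Var[R] = 2*n_A*n_B*(2*n_A*n_B - n_A - n_B) / ((n_A+n_B)^2 * (n_A+n_B-1)) = 8232/2548 = 3.2308.
        SD[R] = 1.7974.
Step 4: Continuity-corrected z = (R - 0.5 - E[R]) / SD[R] = (10 - 0.5 - 8.0000) / 1.7974 = 0.8345.
Step 5: Two-sided p-value via normal approximation = 2*(1 - Phi(|z|)) = 0.403986.
Step 6: alpha = 0.05. fail to reject H0.

R = 10, z = 0.8345, p = 0.403986, fail to reject H0.


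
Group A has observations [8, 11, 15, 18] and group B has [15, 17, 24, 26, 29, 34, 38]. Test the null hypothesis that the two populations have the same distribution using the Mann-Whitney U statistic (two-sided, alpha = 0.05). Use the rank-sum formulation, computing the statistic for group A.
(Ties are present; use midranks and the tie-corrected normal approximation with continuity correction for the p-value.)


Step 1: Combine and sort all 11 observations; assign midranks.
sorted (value, group): (8,X), (11,X), (15,X), (15,Y), (17,Y), (18,X), (24,Y), (26,Y), (29,Y), (34,Y), (38,Y)
ranks: 8->1, 11->2, 15->3.5, 15->3.5, 17->5, 18->6, 24->7, 26->8, 29->9, 34->10, 38->11
Step 2: Rank sum for X: R1 = 1 + 2 + 3.5 + 6 = 12.5.
Step 3: U_X = R1 - n1(n1+1)/2 = 12.5 - 4*5/2 = 12.5 - 10 = 2.5.
       U_Y = n1*n2 - U_X = 28 - 2.5 = 25.5.
Step 4: Ties are present, so use the tie-corrected normal approximation (with continuity correction) for the p-value.
Step 5: p-value = 0.037202; compare to alpha = 0.05. reject H0.

U_X = 2.5, p = 0.037202, reject H0 at alpha = 0.05.


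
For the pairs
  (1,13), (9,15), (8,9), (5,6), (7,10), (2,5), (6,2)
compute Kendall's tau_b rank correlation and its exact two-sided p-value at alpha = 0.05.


Step 1: Enumerate the 21 unordered pairs (i,j) with i<j and classify each by sign(x_j-x_i) * sign(y_j-y_i).
  (1,2):dx=+8,dy=+2->C; (1,3):dx=+7,dy=-4->D; (1,4):dx=+4,dy=-7->D; (1,5):dx=+6,dy=-3->D
  (1,6):dx=+1,dy=-8->D; (1,7):dx=+5,dy=-11->D; (2,3):dx=-1,dy=-6->C; (2,4):dx=-4,dy=-9->C
  (2,5):dx=-2,dy=-5->C; (2,6):dx=-7,dy=-10->C; (2,7):dx=-3,dy=-13->C; (3,4):dx=-3,dy=-3->C
  (3,5):dx=-1,dy=+1->D; (3,6):dx=-6,dy=-4->C; (3,7):dx=-2,dy=-7->C; (4,5):dx=+2,dy=+4->C
  (4,6):dx=-3,dy=-1->C; (4,7):dx=+1,dy=-4->D; (5,6):dx=-5,dy=-5->C; (5,7):dx=-1,dy=-8->C
  (6,7):dx=+4,dy=-3->D
Step 2: C = 13, D = 8, total pairs = 21.
Step 3: tau = (C - D)/(n(n-1)/2) = (13 - 8)/21 = 0.238095.
Step 4: Exact two-sided p-value (enumerate n! = 5040 permutations of y under H0): p = 0.561905.
Step 5: alpha = 0.05. fail to reject H0.

tau_b = 0.2381 (C=13, D=8), p = 0.561905, fail to reject H0.


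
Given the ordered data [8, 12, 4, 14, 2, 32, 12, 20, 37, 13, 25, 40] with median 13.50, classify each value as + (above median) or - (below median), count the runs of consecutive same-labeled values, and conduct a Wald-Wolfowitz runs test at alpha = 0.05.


Step 1: Compute median = 13.50; label A = above, B = below.
Labels in order: BBBABABAABAA  (n_A = 6, n_B = 6)
Step 2: Count runs R = 8.
Step 3: Under H0 (random ordering), E[R] = 2*n_A*n_B/(n_A+n_B) + 1 = 2*6*6/12 + 1 = 7.0000.
        Var[R] = 2*n_A*n_B*(2*n_A*n_B - n_A - n_B) / ((n_A+n_B)^2 * (n_A+n_B-1)) = 4320/1584 = 2.7273.
        SD[R] = 1.6514.
Step 4: Continuity-corrected z = (R - 0.5 - E[R]) / SD[R] = (8 - 0.5 - 7.0000) / 1.6514 = 0.3028.
Step 5: Two-sided p-value via normal approximation = 2*(1 - Phi(|z|)) = 0.762069.
Step 6: alpha = 0.05. fail to reject H0.

R = 8, z = 0.3028, p = 0.762069, fail to reject H0.


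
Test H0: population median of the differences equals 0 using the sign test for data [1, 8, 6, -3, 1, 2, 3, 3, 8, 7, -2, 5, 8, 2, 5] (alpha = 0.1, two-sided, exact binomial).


Step 1: Discard zero differences. Original n = 15; n_eff = number of nonzero differences = 15.
Nonzero differences (with sign): +1, +8, +6, -3, +1, +2, +3, +3, +8, +7, -2, +5, +8, +2, +5
Step 2: Count signs: positive = 13, negative = 2.
Step 3: Under H0: P(positive) = 0.5, so the number of positives S ~ Bin(15, 0.5).
Step 4: Two-sided exact p-value = sum of Bin(15,0.5) probabilities at or below the observed probability = 0.007385.
Step 5: alpha = 0.1. reject H0.

n_eff = 15, pos = 13, neg = 2, p = 0.007385, reject H0.


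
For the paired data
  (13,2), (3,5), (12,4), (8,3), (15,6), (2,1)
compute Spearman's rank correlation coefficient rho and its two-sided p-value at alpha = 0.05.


Step 1: Rank x and y separately (midranks; no ties here).
rank(x): 13->5, 3->2, 12->4, 8->3, 15->6, 2->1
rank(y): 2->2, 5->5, 4->4, 3->3, 6->6, 1->1
Step 2: d_i = R_x(i) - R_y(i); compute d_i^2.
  (5-2)^2=9, (2-5)^2=9, (4-4)^2=0, (3-3)^2=0, (6-6)^2=0, (1-1)^2=0
sum(d^2) = 18.
Step 3: rho = 1 - 6*18 / (6*(6^2 - 1)) = 1 - 108/210 = 0.485714.
Step 4: Under H0, t = rho * sqrt((n-2)/(1-rho^2)) = 1.1113 ~ t(4).
Step 5: Two-sided p-value from the t-distribution with 4 df = 0.328723.
Step 6: alpha = 0.05. fail to reject H0.

rho = 0.4857, p = 0.328723, fail to reject H0 at alpha = 0.05.


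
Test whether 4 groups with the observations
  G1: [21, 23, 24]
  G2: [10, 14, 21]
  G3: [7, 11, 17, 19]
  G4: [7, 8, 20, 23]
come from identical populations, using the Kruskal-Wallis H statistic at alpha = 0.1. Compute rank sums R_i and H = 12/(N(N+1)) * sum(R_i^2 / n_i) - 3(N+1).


Step 1: Combine all N = 14 observations and assign midranks.
sorted (value, group, rank): (7,G3,1.5), (7,G4,1.5), (8,G4,3), (10,G2,4), (11,G3,5), (14,G2,6), (17,G3,7), (19,G3,8), (20,G4,9), (21,G1,10.5), (21,G2,10.5), (23,G1,12.5), (23,G4,12.5), (24,G1,14)
Step 2: Sum ranks within each group.
R_1 = 37 (n_1 = 3)
R_2 = 20.5 (n_2 = 3)
R_3 = 21.5 (n_3 = 4)
R_4 = 26 (n_4 = 4)
Step 3: H = 12/(N(N+1)) * sum(R_i^2/n_i) - 3(N+1)
     = 12/(14*15) * (37^2/3 + 20.5^2/3 + 21.5^2/4 + 26^2/4) - 3*15
     = 0.057143 * 880.979 - 45
     = 5.341667.
Step 4: Ties present; correction factor C = 1 - 18/(14^3 - 14) = 0.993407. Corrected H = 5.341667 / 0.993407 = 5.377120.
Step 5: Under H0, H ~ chi^2(3); p-value = 0.146176.
Step 6: alpha = 0.1. fail to reject H0.

H = 5.3771, df = 3, p = 0.146176, fail to reject H0.


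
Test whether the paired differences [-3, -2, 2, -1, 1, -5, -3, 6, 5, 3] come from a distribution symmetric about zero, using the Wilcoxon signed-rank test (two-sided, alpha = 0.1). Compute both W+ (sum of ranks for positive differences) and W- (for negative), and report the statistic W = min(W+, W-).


Step 1: Drop any zero differences (none here) and take |d_i|.
|d| = [3, 2, 2, 1, 1, 5, 3, 6, 5, 3]
Step 2: Midrank |d_i| (ties get averaged ranks).
ranks: |3|->6, |2|->3.5, |2|->3.5, |1|->1.5, |1|->1.5, |5|->8.5, |3|->6, |6|->10, |5|->8.5, |3|->6
Step 3: Attach original signs; sum ranks with positive sign and with negative sign.
W+ = 3.5 + 1.5 + 10 + 8.5 + 6 = 29.5
W- = 6 + 3.5 + 1.5 + 8.5 + 6 = 25.5
(Check: W+ + W- = 55 should equal n(n+1)/2 = 55.)
Step 4: Test statistic W = min(W+, W-) = 25.5.
Step 5: Ties in |d|, so use the tie-corrected normal approximation.
        E[W] = n(n+1)/4 = 10*11/4 = 27.5.
        Tie groups: |d|=1 (t=2), |d|=2 (t=2), |d|=3 (t=3), |d|=5 (t=2); sum(t^3 - t) = 42.
        Var[W] = n(n+1)(2n+1)/24 - sum(t^3-t)/48 = 2310/24 - 42/48 = 95.375.
        z = (W - E[W]) / sqrt(Var[W]) = (25.5 - 27.5) / 9.7660 = -0.2048.
        Two-sided p = 2*Phi(z) = 0.837735.
Step 6: alpha = 0.1. fail to reject H0.

W+ = 29.5, W- = 25.5, W = min = 25.5, p = 0.837735, fail to reject H0.


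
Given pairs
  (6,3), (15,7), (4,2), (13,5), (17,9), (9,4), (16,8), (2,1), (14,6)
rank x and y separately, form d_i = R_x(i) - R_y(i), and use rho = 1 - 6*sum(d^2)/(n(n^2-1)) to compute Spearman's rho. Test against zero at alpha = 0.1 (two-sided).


Step 1: Rank x and y separately (midranks; no ties here).
rank(x): 6->3, 15->7, 4->2, 13->5, 17->9, 9->4, 16->8, 2->1, 14->6
rank(y): 3->3, 7->7, 2->2, 5->5, 9->9, 4->4, 8->8, 1->1, 6->6
Step 2: d_i = R_x(i) - R_y(i); compute d_i^2.
  (3-3)^2=0, (7-7)^2=0, (2-2)^2=0, (5-5)^2=0, (9-9)^2=0, (4-4)^2=0, (8-8)^2=0, (1-1)^2=0, (6-6)^2=0
sum(d^2) = 0.
Step 3: rho = 1 - 6*0 / (9*(9^2 - 1)) = 1 - 0/720 = 1.000000.
Step 5: Two-sided p-value from the t-distribution with 7 df = 0.000000.
Step 6: alpha = 0.1. reject H0.

rho = 1.0000, p = 0.000000, reject H0 at alpha = 0.1.


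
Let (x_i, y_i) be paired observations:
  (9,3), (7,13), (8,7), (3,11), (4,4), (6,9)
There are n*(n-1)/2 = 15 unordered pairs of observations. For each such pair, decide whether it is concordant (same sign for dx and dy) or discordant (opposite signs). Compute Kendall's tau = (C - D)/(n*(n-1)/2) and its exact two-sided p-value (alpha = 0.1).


Step 1: Enumerate the 15 unordered pairs (i,j) with i<j and classify each by sign(x_j-x_i) * sign(y_j-y_i).
  (1,2):dx=-2,dy=+10->D; (1,3):dx=-1,dy=+4->D; (1,4):dx=-6,dy=+8->D; (1,5):dx=-5,dy=+1->D
  (1,6):dx=-3,dy=+6->D; (2,3):dx=+1,dy=-6->D; (2,4):dx=-4,dy=-2->C; (2,5):dx=-3,dy=-9->C
  (2,6):dx=-1,dy=-4->C; (3,4):dx=-5,dy=+4->D; (3,5):dx=-4,dy=-3->C; (3,6):dx=-2,dy=+2->D
  (4,5):dx=+1,dy=-7->D; (4,6):dx=+3,dy=-2->D; (5,6):dx=+2,dy=+5->C
Step 2: C = 5, D = 10, total pairs = 15.
Step 3: tau = (C - D)/(n(n-1)/2) = (5 - 10)/15 = -0.333333.
Step 4: Exact two-sided p-value (enumerate n! = 720 permutations of y under H0): p = 0.469444.
Step 5: alpha = 0.1. fail to reject H0.

tau_b = -0.3333 (C=5, D=10), p = 0.469444, fail to reject H0.


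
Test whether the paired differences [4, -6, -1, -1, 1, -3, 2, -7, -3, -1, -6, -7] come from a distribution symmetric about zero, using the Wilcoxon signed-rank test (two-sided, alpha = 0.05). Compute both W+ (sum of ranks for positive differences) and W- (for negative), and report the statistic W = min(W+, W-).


Step 1: Drop any zero differences (none here) and take |d_i|.
|d| = [4, 6, 1, 1, 1, 3, 2, 7, 3, 1, 6, 7]
Step 2: Midrank |d_i| (ties get averaged ranks).
ranks: |4|->8, |6|->9.5, |1|->2.5, |1|->2.5, |1|->2.5, |3|->6.5, |2|->5, |7|->11.5, |3|->6.5, |1|->2.5, |6|->9.5, |7|->11.5
Step 3: Attach original signs; sum ranks with positive sign and with negative sign.
W+ = 8 + 2.5 + 5 = 15.5
W- = 9.5 + 2.5 + 2.5 + 6.5 + 11.5 + 6.5 + 2.5 + 9.5 + 11.5 = 62.5
(Check: W+ + W- = 78 should equal n(n+1)/2 = 78.)
Step 4: Test statistic W = min(W+, W-) = 15.5.
Step 5: Ties in |d|, so use the tie-corrected normal approximation.
        E[W] = n(n+1)/4 = 12*13/4 = 39.
        Tie groups: |d|=1 (t=4), |d|=3 (t=2), |d|=6 (t=2), |d|=7 (t=2); sum(t^3 - t) = 78.
        Var[W] = n(n+1)(2n+1)/24 - sum(t^3-t)/48 = 3900/24 - 78/48 = 160.875.
        z = (W - E[W]) / sqrt(Var[W]) = (15.5 - 39) / 12.6837 = -1.8528.
        Two-sided p = 2*Phi(z) = 0.063914.
Step 6: alpha = 0.05. fail to reject H0.

W+ = 15.5, W- = 62.5, W = min = 15.5, p = 0.063914, fail to reject H0.


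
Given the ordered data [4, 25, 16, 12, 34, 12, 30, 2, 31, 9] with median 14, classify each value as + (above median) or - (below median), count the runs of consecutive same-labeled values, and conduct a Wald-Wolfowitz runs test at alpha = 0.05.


Step 1: Compute median = 14; label A = above, B = below.
Labels in order: BAABABABAB  (n_A = 5, n_B = 5)
Step 2: Count runs R = 9.
Step 3: Under H0 (random ordering), E[R] = 2*n_A*n_B/(n_A+n_B) + 1 = 2*5*5/10 + 1 = 6.0000.
        Var[R] = 2*n_A*n_B*(2*n_A*n_B - n_A - n_B) / ((n_A+n_B)^2 * (n_A+n_B-1)) = 2000/900 = 2.2222.
        SD[R] = 1.4907.
Step 4: Continuity-corrected z = (R - 0.5 - E[R]) / SD[R] = (9 - 0.5 - 6.0000) / 1.4907 = 1.6771.
Step 5: Two-sided p-value via normal approximation = 2*(1 - Phi(|z|)) = 0.093533.
Step 6: alpha = 0.05. fail to reject H0.

R = 9, z = 1.6771, p = 0.093533, fail to reject H0.


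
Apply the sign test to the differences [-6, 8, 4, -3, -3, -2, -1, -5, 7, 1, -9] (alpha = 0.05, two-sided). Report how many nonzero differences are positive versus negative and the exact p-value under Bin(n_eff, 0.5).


Step 1: Discard zero differences. Original n = 11; n_eff = number of nonzero differences = 11.
Nonzero differences (with sign): -6, +8, +4, -3, -3, -2, -1, -5, +7, +1, -9
Step 2: Count signs: positive = 4, negative = 7.
Step 3: Under H0: P(positive) = 0.5, so the number of positives S ~ Bin(11, 0.5).
Step 4: Two-sided exact p-value = sum of Bin(11,0.5) probabilities at or below the observed probability = 0.548828.
Step 5: alpha = 0.05. fail to reject H0.

n_eff = 11, pos = 4, neg = 7, p = 0.548828, fail to reject H0.


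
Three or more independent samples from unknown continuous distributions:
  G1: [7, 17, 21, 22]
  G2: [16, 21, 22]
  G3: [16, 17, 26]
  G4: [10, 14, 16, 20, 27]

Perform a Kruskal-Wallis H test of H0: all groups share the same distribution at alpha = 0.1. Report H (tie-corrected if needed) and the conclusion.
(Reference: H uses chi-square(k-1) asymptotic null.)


Step 1: Combine all N = 15 observations and assign midranks.
sorted (value, group, rank): (7,G1,1), (10,G4,2), (14,G4,3), (16,G2,5), (16,G3,5), (16,G4,5), (17,G1,7.5), (17,G3,7.5), (20,G4,9), (21,G1,10.5), (21,G2,10.5), (22,G1,12.5), (22,G2,12.5), (26,G3,14), (27,G4,15)
Step 2: Sum ranks within each group.
R_1 = 31.5 (n_1 = 4)
R_2 = 28 (n_2 = 3)
R_3 = 26.5 (n_3 = 3)
R_4 = 34 (n_4 = 5)
Step 3: H = 12/(N(N+1)) * sum(R_i^2/n_i) - 3(N+1)
     = 12/(15*16) * (31.5^2/4 + 28^2/3 + 26.5^2/3 + 34^2/5) - 3*16
     = 0.050000 * 974.679 - 48
     = 0.733958.
Step 4: Ties present; correction factor C = 1 - 42/(15^3 - 15) = 0.987500. Corrected H = 0.733958 / 0.987500 = 0.743249.
Step 5: Under H0, H ~ chi^2(3); p-value = 0.862987.
Step 6: alpha = 0.1. fail to reject H0.

H = 0.7432, df = 3, p = 0.862987, fail to reject H0.


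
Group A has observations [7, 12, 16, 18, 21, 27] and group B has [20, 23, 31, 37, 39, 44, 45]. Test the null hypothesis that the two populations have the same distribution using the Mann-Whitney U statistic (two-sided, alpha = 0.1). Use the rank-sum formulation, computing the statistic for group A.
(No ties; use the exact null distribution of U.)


Step 1: Combine and sort all 13 observations; assign midranks.
sorted (value, group): (7,X), (12,X), (16,X), (18,X), (20,Y), (21,X), (23,Y), (27,X), (31,Y), (37,Y), (39,Y), (44,Y), (45,Y)
ranks: 7->1, 12->2, 16->3, 18->4, 20->5, 21->6, 23->7, 27->8, 31->9, 37->10, 39->11, 44->12, 45->13
Step 2: Rank sum for X: R1 = 1 + 2 + 3 + 4 + 6 + 8 = 24.
Step 3: U_X = R1 - n1(n1+1)/2 = 24 - 6*7/2 = 24 - 21 = 3.
       U_Y = n1*n2 - U_X = 42 - 3 = 39.
Step 4: No ties, so the exact null distribution of U (based on enumerating the C(13,6) = 1716 equally likely rank assignments) gives the two-sided p-value.
Step 5: p-value = 0.008159; compare to alpha = 0.1. reject H0.

U_X = 3, p = 0.008159, reject H0 at alpha = 0.1.


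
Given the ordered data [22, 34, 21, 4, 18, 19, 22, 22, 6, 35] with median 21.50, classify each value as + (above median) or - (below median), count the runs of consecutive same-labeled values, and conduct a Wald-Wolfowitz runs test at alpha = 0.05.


Step 1: Compute median = 21.50; label A = above, B = below.
Labels in order: AABBBBAABA  (n_A = 5, n_B = 5)
Step 2: Count runs R = 5.
Step 3: Under H0 (random ordering), E[R] = 2*n_A*n_B/(n_A+n_B) + 1 = 2*5*5/10 + 1 = 6.0000.
        Var[R] = 2*n_A*n_B*(2*n_A*n_B - n_A - n_B) / ((n_A+n_B)^2 * (n_A+n_B-1)) = 2000/900 = 2.2222.
        SD[R] = 1.4907.
Step 4: Continuity-corrected z = (R + 0.5 - E[R]) / SD[R] = (5 + 0.5 - 6.0000) / 1.4907 = -0.3354.
Step 5: Two-sided p-value via normal approximation = 2*(1 - Phi(|z|)) = 0.737316.
Step 6: alpha = 0.05. fail to reject H0.

R = 5, z = -0.3354, p = 0.737316, fail to reject H0.


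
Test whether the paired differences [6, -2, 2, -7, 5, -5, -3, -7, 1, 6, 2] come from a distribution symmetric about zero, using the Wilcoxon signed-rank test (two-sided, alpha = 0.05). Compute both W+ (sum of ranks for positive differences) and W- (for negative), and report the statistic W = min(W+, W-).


Step 1: Drop any zero differences (none here) and take |d_i|.
|d| = [6, 2, 2, 7, 5, 5, 3, 7, 1, 6, 2]
Step 2: Midrank |d_i| (ties get averaged ranks).
ranks: |6|->8.5, |2|->3, |2|->3, |7|->10.5, |5|->6.5, |5|->6.5, |3|->5, |7|->10.5, |1|->1, |6|->8.5, |2|->3
Step 3: Attach original signs; sum ranks with positive sign and with negative sign.
W+ = 8.5 + 3 + 6.5 + 1 + 8.5 + 3 = 30.5
W- = 3 + 10.5 + 6.5 + 5 + 10.5 = 35.5
(Check: W+ + W- = 66 should equal n(n+1)/2 = 66.)
Step 4: Test statistic W = min(W+, W-) = 30.5.
Step 5: Ties in |d|, so use the tie-corrected normal approximation.
        E[W] = n(n+1)/4 = 11*12/4 = 33.
        Tie groups: |d|=2 (t=3), |d|=5 (t=2), |d|=6 (t=2), |d|=7 (t=2); sum(t^3 - t) = 42.
        Var[W] = n(n+1)(2n+1)/24 - sum(t^3-t)/48 = 3036/24 - 42/48 = 125.625.
        z = (W - E[W]) / sqrt(Var[W]) = (30.5 - 33) / 11.2083 = -0.2230.
        Two-sided p = 2*Phi(z) = 0.823497.
Step 6: alpha = 0.05. fail to reject H0.

W+ = 30.5, W- = 35.5, W = min = 30.5, p = 0.823497, fail to reject H0.
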